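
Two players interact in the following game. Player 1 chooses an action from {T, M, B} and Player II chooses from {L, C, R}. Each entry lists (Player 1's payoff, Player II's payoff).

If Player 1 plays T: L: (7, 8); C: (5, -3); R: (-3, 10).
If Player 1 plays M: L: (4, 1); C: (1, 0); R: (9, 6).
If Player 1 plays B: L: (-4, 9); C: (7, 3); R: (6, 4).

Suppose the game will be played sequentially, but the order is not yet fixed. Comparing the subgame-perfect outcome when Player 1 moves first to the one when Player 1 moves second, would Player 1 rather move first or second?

first

If Player 1 leads: Player II's best replies are T→R, M→R, B→L; Player 1's induced payoffs -3, 9, -4; outcome (M, R), payoffs (9, 6).
If Player II leads: Player 1's best replies are L→T, C→B, R→M; Player II's induced payoffs 8, 3, 6; outcome (T, L), payoffs (7, 8).
Player 1 gets 9 moving first and 7 moving second, so Player 1 prefers to move first.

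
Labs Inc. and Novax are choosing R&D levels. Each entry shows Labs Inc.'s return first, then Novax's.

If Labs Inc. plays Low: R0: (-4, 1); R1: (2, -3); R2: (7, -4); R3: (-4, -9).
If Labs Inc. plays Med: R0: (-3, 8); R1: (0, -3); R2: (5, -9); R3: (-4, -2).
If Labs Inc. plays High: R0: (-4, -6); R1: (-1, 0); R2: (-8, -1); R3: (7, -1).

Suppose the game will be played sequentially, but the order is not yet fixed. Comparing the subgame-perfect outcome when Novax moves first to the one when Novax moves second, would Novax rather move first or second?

If Labs Inc. leads: Novax's best replies are Low→R0, Med→R0, High→R1; Labs Inc.'s induced payoffs -4, -3, -1; outcome (High, R1), payoffs (-1, 0).
If Novax leads: Labs Inc.'s best replies are R0→Med, R1→Low, R2→Low, R3→High; Novax's induced payoffs 8, -3, -4, -1; outcome (Med, R0), payoffs (-3, 8).
Novax gets 8 moving first and 0 moving second, so Novax prefers to move first.

first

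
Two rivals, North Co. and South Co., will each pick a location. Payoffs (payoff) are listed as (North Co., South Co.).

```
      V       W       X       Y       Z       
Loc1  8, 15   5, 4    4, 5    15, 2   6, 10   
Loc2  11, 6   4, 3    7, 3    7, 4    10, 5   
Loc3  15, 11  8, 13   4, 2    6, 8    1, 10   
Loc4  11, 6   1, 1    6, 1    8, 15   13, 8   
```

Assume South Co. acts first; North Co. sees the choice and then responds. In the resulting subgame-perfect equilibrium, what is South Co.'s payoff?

Solve by backward induction (South Co. leads).
- V → North Co. plays Loc3 (best of 8, 11, 15, 11); South Co. gets 11.
- W → North Co. plays Loc3 (best of 5, 4, 8, 1); South Co. gets 13.
- X → North Co. plays Loc2 (best of 4, 7, 4, 6); South Co. gets 3.
- Y → North Co. plays Loc1 (best of 15, 7, 6, 8); South Co. gets 2.
- Z → North Co. plays Loc4 (best of 6, 10, 1, 13); South Co. gets 8.
Maximizing over 11, 13, 3, 2, 8, South Co. chooses W. Subgame-perfect outcome: (Loc3, W) with payoffs (8, 13).

13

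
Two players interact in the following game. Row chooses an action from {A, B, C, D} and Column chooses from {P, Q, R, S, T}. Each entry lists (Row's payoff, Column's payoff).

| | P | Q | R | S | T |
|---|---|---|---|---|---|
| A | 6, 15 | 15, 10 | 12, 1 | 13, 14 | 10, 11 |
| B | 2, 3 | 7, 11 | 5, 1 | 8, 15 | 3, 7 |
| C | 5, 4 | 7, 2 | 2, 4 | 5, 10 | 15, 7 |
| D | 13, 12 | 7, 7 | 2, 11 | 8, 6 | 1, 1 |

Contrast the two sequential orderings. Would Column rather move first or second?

If Row leads: Column's best replies are A→P, B→S, C→S, D→P; Row's induced payoffs 6, 8, 5, 13; outcome (D, P), payoffs (13, 12).
If Column leads: Row's best replies are P→D, Q→A, R→A, S→A, T→C; Column's induced payoffs 12, 10, 1, 14, 7; outcome (A, S), payoffs (13, 14).
Column gets 14 moving first and 12 moving second, so Column prefers to move first.

first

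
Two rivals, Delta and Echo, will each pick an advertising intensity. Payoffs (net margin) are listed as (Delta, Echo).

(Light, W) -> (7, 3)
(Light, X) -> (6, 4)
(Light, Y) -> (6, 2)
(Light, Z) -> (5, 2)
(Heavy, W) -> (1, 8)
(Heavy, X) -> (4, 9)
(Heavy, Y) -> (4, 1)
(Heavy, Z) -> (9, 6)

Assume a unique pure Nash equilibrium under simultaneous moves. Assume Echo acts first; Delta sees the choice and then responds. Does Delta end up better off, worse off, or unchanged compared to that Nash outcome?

better off

Delta best-responds to each possible Echo move:
- W → Delta plays Light (best of 7, 1); Echo gets 3.
- X → Delta plays Light (best of 6, 4); Echo gets 4.
- Y → Delta plays Light (best of 6, 4); Echo gets 2.
- Z → Delta plays Heavy (best of 5, 9); Echo gets 6.
Maximizing over 3, 4, 2, 6, Echo chooses Z. Subgame-perfect outcome: (Heavy, Z) with payoffs (9, 6).
Under simultaneous play:
Delta's best replies: W→Light; X→Light; Y→Light; Z→Heavy.
Echo's best replies: Light→X; Heavy→X.
Only (Light, X) has each player best-responding; Nash payoffs (6, 4).
Delta earns 9 sequentially versus 6 at the Nash outcome: better off.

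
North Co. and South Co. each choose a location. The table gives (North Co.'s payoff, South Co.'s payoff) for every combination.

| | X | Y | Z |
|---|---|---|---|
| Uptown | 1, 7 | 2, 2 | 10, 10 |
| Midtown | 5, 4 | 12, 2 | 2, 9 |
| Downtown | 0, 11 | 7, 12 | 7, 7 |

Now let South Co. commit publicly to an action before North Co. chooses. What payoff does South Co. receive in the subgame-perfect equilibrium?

10

Backward induction with South Co. moving first.
- X → North Co. plays Midtown (best of 1, 5, 0); South Co. gets 4.
- Y → North Co. plays Midtown (best of 2, 12, 7); South Co. gets 2.
- Z → North Co. plays Uptown (best of 10, 2, 7); South Co. gets 10.
Maximizing over 4, 2, 10, South Co. chooses Z. Subgame-perfect outcome: (Uptown, Z) with payoffs (10, 10).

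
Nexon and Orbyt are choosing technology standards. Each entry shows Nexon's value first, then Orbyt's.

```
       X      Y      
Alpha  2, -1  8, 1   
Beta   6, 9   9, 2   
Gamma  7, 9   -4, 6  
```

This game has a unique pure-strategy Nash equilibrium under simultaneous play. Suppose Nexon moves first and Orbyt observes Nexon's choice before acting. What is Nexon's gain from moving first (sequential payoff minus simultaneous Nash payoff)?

Backward induction with Nexon moving first.
- Alpha → Orbyt plays Y (best of -1, 1); Nexon gets 8.
- Beta → Orbyt plays X (best of 9, 2); Nexon gets 6.
- Gamma → Orbyt plays X (best of 9, 6); Nexon gets 7.
Maximizing over 8, 6, 7, Nexon chooses Alpha. Subgame-perfect outcome: (Alpha, Y) with payoffs (8, 1).
For the simultaneous game, intersect best replies.
Nexon's best replies: X→Gamma; Y→Beta.
Orbyt's best replies: Alpha→Y; Beta→X; Gamma→X.
The unique mutual best reply is (Gamma, X), giving (7, 9).
Nexon's commitment gain: 8 − 7 = 1.

1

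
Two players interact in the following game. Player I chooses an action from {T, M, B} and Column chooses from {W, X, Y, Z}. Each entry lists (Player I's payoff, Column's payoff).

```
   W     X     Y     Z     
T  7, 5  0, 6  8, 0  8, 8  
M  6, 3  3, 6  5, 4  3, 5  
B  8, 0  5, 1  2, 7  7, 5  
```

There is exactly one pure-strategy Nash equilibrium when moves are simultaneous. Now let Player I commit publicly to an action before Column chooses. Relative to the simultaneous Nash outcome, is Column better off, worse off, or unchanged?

unchanged

Work backward from Column's decision.
- T: Column compares 5, 6, 0, 8 and picks Z; Player I would get 8.
- M: Column compares 3, 6, 4, 5 and picks X; Player I would get 3.
- B: Column compares 0, 1, 7, 5 and picks Y; Player I would get 2.
Maximizing over 8, 3, 2, Player I chooses T. Subgame-perfect outcome: (T, Z) with payoffs (8, 8).
For the simultaneous game, intersect best replies.
Player I's best replies: W→B; X→B; Y→T; Z→T.
Column's best replies: T→Z; M→X; B→Y.
Only (T, Z) has each player best-responding; Nash payoffs (8, 8).
Column earns 8 sequentially versus 8 at the Nash outcome: unchanged.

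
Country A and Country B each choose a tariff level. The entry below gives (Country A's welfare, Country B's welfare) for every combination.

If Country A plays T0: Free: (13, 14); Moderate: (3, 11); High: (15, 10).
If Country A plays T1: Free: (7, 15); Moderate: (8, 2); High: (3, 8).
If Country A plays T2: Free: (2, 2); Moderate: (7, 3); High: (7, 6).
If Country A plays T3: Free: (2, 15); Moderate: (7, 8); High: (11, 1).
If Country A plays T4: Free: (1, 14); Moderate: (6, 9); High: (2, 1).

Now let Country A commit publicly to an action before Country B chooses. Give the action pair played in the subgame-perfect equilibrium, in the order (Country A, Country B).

Backward induction with Country A moving first.
- T0: BR = Free, leader payoff 13.
- T1: BR = Free, leader payoff 7.
- T2: BR = High, leader payoff 7.
- T3: BR = Free, leader payoff 2.
- T4: BR = Free, leader payoff 1.
Country A's induced payoffs are 13, 7, 7, 2, 1, so Country A commits to T0. Subgame-perfect outcome: (T0, Free) with payoffs (13, 14).

(T0, Free)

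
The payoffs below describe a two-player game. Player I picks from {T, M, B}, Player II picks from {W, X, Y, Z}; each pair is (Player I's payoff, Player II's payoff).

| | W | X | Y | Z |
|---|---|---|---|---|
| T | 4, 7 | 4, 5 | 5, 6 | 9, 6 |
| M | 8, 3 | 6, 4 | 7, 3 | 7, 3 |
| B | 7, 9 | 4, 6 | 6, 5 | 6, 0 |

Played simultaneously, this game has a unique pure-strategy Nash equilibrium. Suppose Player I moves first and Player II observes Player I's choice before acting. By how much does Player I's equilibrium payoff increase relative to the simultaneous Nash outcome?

1

Solve by backward induction (Player I leads).
- T: Player II compares 7, 5, 6, 6 and picks W; Player I would get 4.
- M: Player II compares 3, 4, 3, 3 and picks X; Player I would get 6.
- B: Player II compares 9, 6, 5, 0 and picks W; Player I would get 7.
Among 4, 6, 7, the best is 7 at B. Subgame-perfect outcome: (B, W) with payoffs (7, 9).
Under simultaneous play:
Player I's best replies: W→M; X→M; Y→M; Z→T.
Player II's best replies: T→W; M→X; B→W.
Only (M, X) has each player best-responding; Nash payoffs (6, 4).
Player I's commitment gain: 7 − 6 = 1.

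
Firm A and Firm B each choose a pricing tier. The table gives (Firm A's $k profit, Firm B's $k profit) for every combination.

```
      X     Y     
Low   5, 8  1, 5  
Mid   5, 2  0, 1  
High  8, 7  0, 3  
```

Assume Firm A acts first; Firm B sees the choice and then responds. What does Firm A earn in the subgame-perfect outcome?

8

Firm B best-responds to each possible Firm A move:
- Low: BR = X, leader payoff 5.
- Mid: BR = X, leader payoff 5.
- High: BR = X, leader payoff 8.
Among 5, 5, 8, the best is 8 at High. Subgame-perfect outcome: (High, X) with payoffs (8, 7).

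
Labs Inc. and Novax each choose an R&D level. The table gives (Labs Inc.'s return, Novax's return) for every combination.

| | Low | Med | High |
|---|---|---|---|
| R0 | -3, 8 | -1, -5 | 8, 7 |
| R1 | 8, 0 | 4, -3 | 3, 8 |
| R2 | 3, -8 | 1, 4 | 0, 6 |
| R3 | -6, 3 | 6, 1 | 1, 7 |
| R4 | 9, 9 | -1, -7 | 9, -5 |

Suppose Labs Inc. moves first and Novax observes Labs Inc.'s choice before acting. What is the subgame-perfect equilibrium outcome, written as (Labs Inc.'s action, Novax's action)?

(R4, Low)

Solve by backward induction (Labs Inc. leads).
- R0: BR = Low, leader payoff -3.
- R1: BR = High, leader payoff 3.
- R2: BR = High, leader payoff 0.
- R3: BR = High, leader payoff 1.
- R4: BR = Low, leader payoff 9.
Among -3, 3, 0, 1, 9, the best is 9 at R4. Subgame-perfect outcome: (R4, Low) with payoffs (9, 9).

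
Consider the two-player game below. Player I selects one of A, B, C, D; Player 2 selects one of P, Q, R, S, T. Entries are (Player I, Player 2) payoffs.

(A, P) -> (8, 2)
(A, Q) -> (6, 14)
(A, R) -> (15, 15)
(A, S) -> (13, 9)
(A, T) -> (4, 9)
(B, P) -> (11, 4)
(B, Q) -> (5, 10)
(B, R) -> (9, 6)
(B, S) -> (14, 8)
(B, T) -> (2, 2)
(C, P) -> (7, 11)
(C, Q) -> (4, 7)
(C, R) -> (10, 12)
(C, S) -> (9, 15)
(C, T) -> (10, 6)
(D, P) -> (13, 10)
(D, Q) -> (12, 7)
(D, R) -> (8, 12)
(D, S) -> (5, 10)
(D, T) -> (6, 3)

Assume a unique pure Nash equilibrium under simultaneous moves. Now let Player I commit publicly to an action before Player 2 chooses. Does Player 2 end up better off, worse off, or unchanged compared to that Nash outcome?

Player 2 best-responds to each possible Player I move:
- A → Player 2 plays R (best of 2, 14, 15, 9, 9); Player I gets 15.
- B → Player 2 plays Q (best of 4, 10, 6, 8, 2); Player I gets 5.
- C → Player 2 plays S (best of 11, 7, 12, 15, 6); Player I gets 9.
- D → Player 2 plays R (best of 10, 7, 12, 10, 3); Player I gets 8.
Among 15, 5, 9, 8, the best is 15 at A. Subgame-perfect outcome: (A, R) with payoffs (15, 15).
Under simultaneous play:
Player I's best replies: P→D; Q→D; R→A; S→B; T→C.
Player 2's best replies: A→R; B→Q; C→S; D→R.
Only (A, R) has each player best-responding; Nash payoffs (15, 15).
Player 2 earns 15 sequentially versus 15 at the Nash outcome: unchanged.

unchanged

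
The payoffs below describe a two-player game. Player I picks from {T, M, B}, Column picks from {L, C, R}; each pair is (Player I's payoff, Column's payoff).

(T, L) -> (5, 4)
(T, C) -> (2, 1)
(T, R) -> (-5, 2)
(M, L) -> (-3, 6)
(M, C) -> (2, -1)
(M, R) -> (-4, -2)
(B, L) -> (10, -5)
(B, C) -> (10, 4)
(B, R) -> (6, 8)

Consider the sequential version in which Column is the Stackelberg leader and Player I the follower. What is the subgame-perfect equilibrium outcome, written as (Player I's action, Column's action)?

(B, R)

Backward induction with Column moving first.
- L: Player I compares 5, -3, 10 and picks B; Column would get -5.
- C: Player I compares 2, 2, 10 and picks B; Column would get 4.
- R: Player I compares -5, -4, 6 and picks B; Column would get 8.
Maximizing over -5, 4, 8, Column chooses R. Subgame-perfect outcome: (B, R) with payoffs (6, 8).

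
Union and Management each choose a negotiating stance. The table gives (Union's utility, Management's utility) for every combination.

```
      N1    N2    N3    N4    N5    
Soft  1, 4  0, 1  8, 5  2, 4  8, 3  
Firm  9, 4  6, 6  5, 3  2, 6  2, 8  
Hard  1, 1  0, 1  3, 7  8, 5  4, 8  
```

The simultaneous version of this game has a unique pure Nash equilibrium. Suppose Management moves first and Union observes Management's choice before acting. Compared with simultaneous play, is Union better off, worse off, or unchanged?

worse off

Backward induction with Management moving first.
- N1: Union compares 1, 9, 1 and picks Firm; Management would get 4.
- N2: Union compares 0, 6, 0 and picks Firm; Management would get 6.
- N3: Union compares 8, 5, 3 and picks Soft; Management would get 5.
- N4: Union compares 2, 2, 8 and picks Hard; Management would get 5.
- N5: Union compares 8, 2, 4 and picks Soft; Management would get 3.
Maximizing over 4, 6, 5, 5, 3, Management chooses N2. Subgame-perfect outcome: (Firm, N2) with payoffs (6, 6).
Under simultaneous play:
Union's best replies: N1→Firm; N2→Firm; N3→Soft; N4→Hard; N5→Soft.
Management's best replies: Soft→N3; Firm→N5; Hard→N5.
The unique mutual best reply is (Soft, N3), giving (8, 5).
Union earns 6 sequentially versus 8 at the Nash outcome: worse off.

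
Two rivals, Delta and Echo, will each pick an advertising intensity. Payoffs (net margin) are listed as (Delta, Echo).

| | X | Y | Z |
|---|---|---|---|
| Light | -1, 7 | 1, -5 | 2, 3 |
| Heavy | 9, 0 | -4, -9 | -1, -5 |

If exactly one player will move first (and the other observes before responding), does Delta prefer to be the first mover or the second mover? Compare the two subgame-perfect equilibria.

If Delta leads: Echo's best replies are Light→X, Heavy→X; Delta's induced payoffs -1, 9; outcome (Heavy, X), payoffs (9, 0).
If Echo leads: Delta's best replies are X→Heavy, Y→Light, Z→Light; Echo's induced payoffs 0, -5, 3; outcome (Light, Z), payoffs (2, 3).
Delta gets 9 moving first and 2 moving second, so Delta prefers to move first.

first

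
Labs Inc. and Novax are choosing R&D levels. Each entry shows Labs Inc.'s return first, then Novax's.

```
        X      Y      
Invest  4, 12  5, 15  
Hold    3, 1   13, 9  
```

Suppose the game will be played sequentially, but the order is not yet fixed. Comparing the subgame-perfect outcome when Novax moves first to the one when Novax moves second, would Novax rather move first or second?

If Labs Inc. leads: Novax's best replies are Invest→Y, Hold→Y; Labs Inc.'s induced payoffs 5, 13; outcome (Hold, Y), payoffs (13, 9).
If Novax leads: Labs Inc.'s best replies are X→Invest, Y→Hold; Novax's induced payoffs 12, 9; outcome (Invest, X), payoffs (4, 12).
Novax gets 12 moving first and 9 moving second, so Novax prefers to move first.

first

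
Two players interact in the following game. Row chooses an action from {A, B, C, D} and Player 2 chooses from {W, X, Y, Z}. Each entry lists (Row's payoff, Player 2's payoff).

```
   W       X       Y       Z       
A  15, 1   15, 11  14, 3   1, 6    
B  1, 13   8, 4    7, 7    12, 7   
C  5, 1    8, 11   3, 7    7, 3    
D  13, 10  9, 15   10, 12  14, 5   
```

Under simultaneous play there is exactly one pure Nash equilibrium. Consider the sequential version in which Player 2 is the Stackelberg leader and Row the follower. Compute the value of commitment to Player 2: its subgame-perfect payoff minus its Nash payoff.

Row best-responds to each possible Player 2 move:
- W → Row plays A (best of 15, 1, 5, 13); Player 2 gets 1.
- X → Row plays A (best of 15, 8, 8, 9); Player 2 gets 11.
- Y → Row plays A (best of 14, 7, 3, 10); Player 2 gets 3.
- Z → Row plays D (best of 1, 12, 7, 14); Player 2 gets 5.
Among 1, 11, 3, 5, the best is 11 at X. Subgame-perfect outcome: (A, X) with payoffs (15, 11).
Under simultaneous play:
Row's best replies: W→A; X→A; Y→A; Z→D.
Player 2's best replies: A→X; B→W; C→X; D→X.
Only (A, X) has each player best-responding; Nash payoffs (15, 11).
Player 2's commitment gain: 11 − 11 = 0.

0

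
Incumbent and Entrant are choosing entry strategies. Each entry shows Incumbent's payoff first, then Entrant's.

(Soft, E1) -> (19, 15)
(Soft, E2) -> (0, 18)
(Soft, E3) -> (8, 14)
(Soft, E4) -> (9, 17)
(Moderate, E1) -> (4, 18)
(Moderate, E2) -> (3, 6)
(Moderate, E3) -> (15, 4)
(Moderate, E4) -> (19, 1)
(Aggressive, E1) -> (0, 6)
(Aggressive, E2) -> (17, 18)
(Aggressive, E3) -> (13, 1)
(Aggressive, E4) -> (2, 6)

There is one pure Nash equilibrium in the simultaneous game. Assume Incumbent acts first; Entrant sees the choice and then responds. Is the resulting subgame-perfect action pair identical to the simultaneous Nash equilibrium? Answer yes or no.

Entrant best-responds to each possible Incumbent move:
- Soft → Entrant plays E2 (best of 15, 18, 14, 17); Incumbent gets 0.
- Moderate → Entrant plays E1 (best of 18, 6, 4, 1); Incumbent gets 4.
- Aggressive → Entrant plays E2 (best of 6, 18, 1, 6); Incumbent gets 17.
Maximizing over 0, 4, 17, Incumbent chooses Aggressive. Subgame-perfect outcome: (Aggressive, E2) with payoffs (17, 18).
For the simultaneous game, intersect best replies.
Incumbent's best replies: E1→Soft; E2→Aggressive; E3→Moderate; E4→Moderate.
Entrant's best replies: Soft→E2; Moderate→E1; Aggressive→E2.
Only (Aggressive, E2) has each player best-responding; Nash payoffs (17, 18).
Sequential outcome (Aggressive, E2) coincides with the Nash profile (Aggressive, E2).

yes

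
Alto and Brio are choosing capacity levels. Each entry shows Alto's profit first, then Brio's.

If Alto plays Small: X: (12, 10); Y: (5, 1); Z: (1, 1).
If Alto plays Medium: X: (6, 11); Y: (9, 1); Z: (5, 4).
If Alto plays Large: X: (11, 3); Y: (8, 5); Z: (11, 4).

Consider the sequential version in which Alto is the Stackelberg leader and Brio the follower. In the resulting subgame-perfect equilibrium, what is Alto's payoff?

12

Backward induction with Alto moving first.
- Small → Brio plays X (best of 10, 1, 1); Alto gets 12.
- Medium → Brio plays X (best of 11, 1, 4); Alto gets 6.
- Large → Brio plays Y (best of 3, 5, 4); Alto gets 8.
Alto's induced payoffs are 12, 6, 8, so Alto commits to Small. Subgame-perfect outcome: (Small, X) with payoffs (12, 10).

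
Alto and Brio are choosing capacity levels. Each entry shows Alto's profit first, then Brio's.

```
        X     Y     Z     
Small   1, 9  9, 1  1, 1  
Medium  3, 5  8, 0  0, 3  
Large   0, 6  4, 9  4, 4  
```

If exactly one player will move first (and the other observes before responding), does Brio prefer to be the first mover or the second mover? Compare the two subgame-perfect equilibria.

second

If Alto leads: Brio's best replies are Small→X, Medium→X, Large→Y; Alto's induced payoffs 1, 3, 4; outcome (Large, Y), payoffs (4, 9).
If Brio leads: Alto's best replies are X→Medium, Y→Small, Z→Large; Brio's induced payoffs 5, 1, 4; outcome (Medium, X), payoffs (3, 5).
Brio gets 5 moving first and 9 moving second, so Brio prefers to move second.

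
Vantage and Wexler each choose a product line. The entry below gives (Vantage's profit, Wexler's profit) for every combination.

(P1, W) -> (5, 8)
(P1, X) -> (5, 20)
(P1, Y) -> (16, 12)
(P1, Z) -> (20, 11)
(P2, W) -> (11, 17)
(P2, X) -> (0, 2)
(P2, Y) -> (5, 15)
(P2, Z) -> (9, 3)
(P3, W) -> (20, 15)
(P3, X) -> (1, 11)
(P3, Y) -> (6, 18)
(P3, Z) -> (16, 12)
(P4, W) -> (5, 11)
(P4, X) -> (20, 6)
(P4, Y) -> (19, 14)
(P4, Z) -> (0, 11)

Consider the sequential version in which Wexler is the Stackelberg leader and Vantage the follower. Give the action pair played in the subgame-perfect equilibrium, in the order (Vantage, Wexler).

(P3, W)

Vantage best-responds to each possible Wexler move:
- W: BR = P3, leader payoff 15.
- X: BR = P4, leader payoff 6.
- Y: BR = P4, leader payoff 14.
- Z: BR = P1, leader payoff 11.
Among 15, 6, 14, 11, the best is 15 at W. Subgame-perfect outcome: (P3, W) with payoffs (20, 15).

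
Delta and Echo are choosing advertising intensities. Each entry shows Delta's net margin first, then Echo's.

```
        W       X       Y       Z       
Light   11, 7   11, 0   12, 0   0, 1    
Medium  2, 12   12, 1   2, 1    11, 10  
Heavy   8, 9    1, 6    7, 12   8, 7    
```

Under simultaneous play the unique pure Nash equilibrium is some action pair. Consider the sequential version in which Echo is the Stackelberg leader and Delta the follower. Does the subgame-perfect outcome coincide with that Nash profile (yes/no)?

Delta best-responds to each possible Echo move:
- W → Delta plays Light (best of 11, 2, 8); Echo gets 7.
- X → Delta plays Medium (best of 11, 12, 1); Echo gets 1.
- Y → Delta plays Light (best of 12, 2, 7); Echo gets 0.
- Z → Delta plays Medium (best of 0, 11, 8); Echo gets 10.
Maximizing over 7, 1, 0, 10, Echo chooses Z. Subgame-perfect outcome: (Medium, Z) with payoffs (11, 10).
For the simultaneous game, intersect best replies.
Delta's best replies: W→Light; X→Medium; Y→Light; Z→Medium.
Echo's best replies: Light→W; Medium→W; Heavy→Y.
Only (Light, W) has each player best-responding; Nash payoffs (11, 7).
Sequential outcome (Medium, Z) differs from the Nash profile (Light, W).

no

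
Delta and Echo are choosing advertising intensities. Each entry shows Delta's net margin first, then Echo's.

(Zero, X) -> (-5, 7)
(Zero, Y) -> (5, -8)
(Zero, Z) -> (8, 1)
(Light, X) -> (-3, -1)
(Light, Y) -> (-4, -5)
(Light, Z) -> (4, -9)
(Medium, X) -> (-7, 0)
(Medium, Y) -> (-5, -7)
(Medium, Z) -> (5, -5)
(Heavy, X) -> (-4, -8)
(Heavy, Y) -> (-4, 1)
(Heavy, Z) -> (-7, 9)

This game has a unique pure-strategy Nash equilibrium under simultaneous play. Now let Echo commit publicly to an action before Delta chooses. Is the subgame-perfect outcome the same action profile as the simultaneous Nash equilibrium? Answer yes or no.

no

Work backward from Delta's decision.
- X: BR = Light, leader payoff -1.
- Y: BR = Zero, leader payoff -8.
- Z: BR = Zero, leader payoff 1.
Maximizing over -1, -8, 1, Echo chooses Z. Subgame-perfect outcome: (Zero, Z) with payoffs (8, 1).
Now find the simultaneous Nash equilibrium.
Delta's best replies: X→Light; Y→Zero; Z→Zero.
Echo's best replies: Zero→X; Light→X; Medium→X; Heavy→Z.
The unique mutual best reply is (Light, X), giving (-3, -1).
Sequential outcome (Zero, Z) differs from the Nash profile (Light, X).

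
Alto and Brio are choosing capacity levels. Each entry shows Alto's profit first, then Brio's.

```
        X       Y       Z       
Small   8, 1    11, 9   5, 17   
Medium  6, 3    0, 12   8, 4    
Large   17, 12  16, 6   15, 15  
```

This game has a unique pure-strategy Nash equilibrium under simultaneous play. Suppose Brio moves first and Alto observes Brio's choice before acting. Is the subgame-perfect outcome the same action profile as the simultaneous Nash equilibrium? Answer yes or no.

yes

Solve by backward induction (Brio leads).
- X: Alto compares 8, 6, 17 and picks Large; Brio would get 12.
- Y: Alto compares 11, 0, 16 and picks Large; Brio would get 6.
- Z: Alto compares 5, 8, 15 and picks Large; Brio would get 15.
Maximizing over 12, 6, 15, Brio chooses Z. Subgame-perfect outcome: (Large, Z) with payoffs (15, 15).
Now find the simultaneous Nash equilibrium.
Alto's best replies: X→Large; Y→Large; Z→Large.
Brio's best replies: Small→Z; Medium→Y; Large→Z.
The unique mutual best reply is (Large, Z), giving (15, 15).
Sequential outcome (Large, Z) coincides with the Nash profile (Large, Z).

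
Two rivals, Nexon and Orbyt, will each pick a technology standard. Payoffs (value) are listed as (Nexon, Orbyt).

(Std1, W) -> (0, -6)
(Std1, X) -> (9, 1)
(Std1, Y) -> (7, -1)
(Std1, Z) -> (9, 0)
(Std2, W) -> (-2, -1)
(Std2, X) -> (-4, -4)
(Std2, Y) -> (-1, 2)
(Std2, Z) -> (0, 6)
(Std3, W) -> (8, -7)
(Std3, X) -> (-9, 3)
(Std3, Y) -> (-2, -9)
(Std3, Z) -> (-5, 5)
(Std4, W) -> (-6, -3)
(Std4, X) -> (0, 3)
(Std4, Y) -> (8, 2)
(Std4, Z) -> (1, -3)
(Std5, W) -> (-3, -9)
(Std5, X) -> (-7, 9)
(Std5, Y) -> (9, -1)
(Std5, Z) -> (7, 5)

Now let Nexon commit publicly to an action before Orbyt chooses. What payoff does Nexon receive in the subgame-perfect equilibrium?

9

Work backward from Orbyt's decision.
- Std1: BR = X, leader payoff 9.
- Std2: BR = Z, leader payoff 0.
- Std3: BR = Z, leader payoff -5.
- Std4: BR = X, leader payoff 0.
- Std5: BR = X, leader payoff -7.
Among 9, 0, -5, 0, -7, the best is 9 at Std1. Subgame-perfect outcome: (Std1, X) with payoffs (9, 1).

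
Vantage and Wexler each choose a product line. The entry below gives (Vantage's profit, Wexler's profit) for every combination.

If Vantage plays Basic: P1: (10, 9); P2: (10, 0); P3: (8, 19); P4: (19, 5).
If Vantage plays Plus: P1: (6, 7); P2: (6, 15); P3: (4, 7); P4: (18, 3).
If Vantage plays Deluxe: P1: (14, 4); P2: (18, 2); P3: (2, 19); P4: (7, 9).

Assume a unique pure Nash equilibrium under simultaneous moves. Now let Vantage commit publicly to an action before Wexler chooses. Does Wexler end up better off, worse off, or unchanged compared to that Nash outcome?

Work backward from Wexler's decision.
- Basic: BR = P3, leader payoff 8.
- Plus: BR = P2, leader payoff 6.
- Deluxe: BR = P3, leader payoff 2.
Vantage's induced payoffs are 8, 6, 2, so Vantage commits to Basic. Subgame-perfect outcome: (Basic, P3) with payoffs (8, 19).
Now find the simultaneous Nash equilibrium.
Vantage's best replies: P1→Deluxe; P2→Deluxe; P3→Basic; P4→Basic.
Wexler's best replies: Basic→P3; Plus→P2; Deluxe→P3.
The unique mutual best reply is (Basic, P3), giving (8, 19).
Wexler earns 19 sequentially versus 19 at the Nash outcome: unchanged.

unchanged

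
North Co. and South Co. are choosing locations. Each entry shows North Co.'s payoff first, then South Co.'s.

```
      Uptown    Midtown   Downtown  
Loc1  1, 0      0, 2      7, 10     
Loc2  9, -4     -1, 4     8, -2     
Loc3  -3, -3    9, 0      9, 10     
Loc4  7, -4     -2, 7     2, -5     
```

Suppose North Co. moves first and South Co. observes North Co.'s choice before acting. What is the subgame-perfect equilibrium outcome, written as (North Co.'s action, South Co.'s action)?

(Loc3, Downtown)

Solve by backward induction (North Co. leads).
- Loc1: South Co. compares 0, 2, 10 and picks Downtown; North Co. would get 7.
- Loc2: South Co. compares -4, 4, -2 and picks Midtown; North Co. would get -1.
- Loc3: South Co. compares -3, 0, 10 and picks Downtown; North Co. would get 9.
- Loc4: South Co. compares -4, 7, -5 and picks Midtown; North Co. would get -2.
Among 7, -1, 9, -2, the best is 9 at Loc3. Subgame-perfect outcome: (Loc3, Downtown) with payoffs (9, 10).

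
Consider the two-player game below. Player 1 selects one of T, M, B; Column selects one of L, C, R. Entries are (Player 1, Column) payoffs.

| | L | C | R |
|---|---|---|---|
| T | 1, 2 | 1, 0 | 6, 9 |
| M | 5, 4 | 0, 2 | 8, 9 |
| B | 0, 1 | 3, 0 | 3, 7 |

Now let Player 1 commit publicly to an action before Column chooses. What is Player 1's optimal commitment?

Solve by backward induction (Player 1 leads).
- T → Column plays R (best of 2, 0, 9); Player 1 gets 6.
- M → Column plays R (best of 4, 2, 9); Player 1 gets 8.
- B → Column plays R (best of 1, 0, 7); Player 1 gets 3.
Player 1's induced payoffs are 6, 8, 3, so Player 1 commits to M. Subgame-perfect outcome: (M, R) with payoffs (8, 9).

M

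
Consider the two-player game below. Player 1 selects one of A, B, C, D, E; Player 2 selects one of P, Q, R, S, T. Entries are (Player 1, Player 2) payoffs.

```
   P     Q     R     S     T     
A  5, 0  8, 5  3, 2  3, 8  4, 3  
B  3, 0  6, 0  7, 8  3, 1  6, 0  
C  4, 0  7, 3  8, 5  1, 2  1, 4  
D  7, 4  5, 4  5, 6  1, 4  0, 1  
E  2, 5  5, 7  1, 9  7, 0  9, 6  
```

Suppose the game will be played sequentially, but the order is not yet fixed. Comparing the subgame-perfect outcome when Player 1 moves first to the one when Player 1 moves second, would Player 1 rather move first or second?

second

If Player 1 leads: Player 2's best replies are A→S, B→R, C→R, D→R, E→R; Player 1's induced payoffs 3, 7, 8, 5, 1; outcome (C, R), payoffs (8, 5).
If Player 2 leads: Player 1's best replies are P→D, Q→A, R→C, S→E, T→E; Player 2's induced payoffs 4, 5, 5, 0, 6; outcome (E, T), payoffs (9, 6).
Player 1 gets 8 moving first and 9 moving second, so Player 1 prefers to move second.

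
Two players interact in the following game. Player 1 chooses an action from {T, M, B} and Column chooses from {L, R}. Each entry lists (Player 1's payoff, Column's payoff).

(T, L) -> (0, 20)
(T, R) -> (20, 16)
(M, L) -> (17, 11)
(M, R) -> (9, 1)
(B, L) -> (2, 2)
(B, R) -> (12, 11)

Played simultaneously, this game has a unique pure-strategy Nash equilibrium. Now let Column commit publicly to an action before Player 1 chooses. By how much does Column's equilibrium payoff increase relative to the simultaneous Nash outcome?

Work backward from Player 1's decision.
- L: Player 1 compares 0, 17, 2 and picks M; Column would get 11.
- R: Player 1 compares 20, 9, 12 and picks T; Column would get 16.
Column's induced payoffs are 11, 16, so Column commits to R. Subgame-perfect outcome: (T, R) with payoffs (20, 16).
Under simultaneous play:
Player 1's best replies: L→M; R→T.
Column's best replies: T→L; M→L; B→R.
The unique mutual best reply is (M, L), giving (17, 11).
Column's commitment gain: 16 − 11 = 5.

5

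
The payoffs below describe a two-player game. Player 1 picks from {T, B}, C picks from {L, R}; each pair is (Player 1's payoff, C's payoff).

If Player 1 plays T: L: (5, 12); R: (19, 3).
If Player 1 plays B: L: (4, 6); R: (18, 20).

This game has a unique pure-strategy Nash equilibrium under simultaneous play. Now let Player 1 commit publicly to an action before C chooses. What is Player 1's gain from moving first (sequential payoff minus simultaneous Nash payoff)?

Backward induction with Player 1 moving first.
- T → C plays L (best of 12, 3); Player 1 gets 5.
- B → C plays R (best of 6, 20); Player 1 gets 18.
Among 5, 18, the best is 18 at B. Subgame-perfect outcome: (B, R) with payoffs (18, 20).
Now find the simultaneous Nash equilibrium.
Player 1's best replies: L→T; R→T.
C's best replies: T→L; B→R.
The unique mutual best reply is (T, L), giving (5, 12).
Player 1's commitment gain: 18 − 5 = 13.

13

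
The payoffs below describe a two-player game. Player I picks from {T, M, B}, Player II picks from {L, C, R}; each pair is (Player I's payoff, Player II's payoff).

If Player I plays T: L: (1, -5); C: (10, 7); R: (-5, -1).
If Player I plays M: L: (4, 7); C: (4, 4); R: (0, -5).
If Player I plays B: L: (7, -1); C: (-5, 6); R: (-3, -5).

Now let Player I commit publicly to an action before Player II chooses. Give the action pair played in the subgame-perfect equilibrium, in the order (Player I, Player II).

(T, C)

Player II best-responds to each possible Player I move:
- T: Player II compares -5, 7, -1 and picks C; Player I would get 10.
- M: Player II compares 7, 4, -5 and picks L; Player I would get 4.
- B: Player II compares -1, 6, -5 and picks C; Player I would get -5.
Maximizing over 10, 4, -5, Player I chooses T. Subgame-perfect outcome: (T, C) with payoffs (10, 7).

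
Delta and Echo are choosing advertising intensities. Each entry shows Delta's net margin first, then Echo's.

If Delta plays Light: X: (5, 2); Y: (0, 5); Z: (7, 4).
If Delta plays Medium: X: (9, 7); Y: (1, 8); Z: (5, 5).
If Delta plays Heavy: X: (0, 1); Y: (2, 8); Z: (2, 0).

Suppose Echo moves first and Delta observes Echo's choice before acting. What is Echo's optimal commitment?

Y

Backward induction with Echo moving first.
- X → Delta plays Medium (best of 5, 9, 0); Echo gets 7.
- Y → Delta plays Heavy (best of 0, 1, 2); Echo gets 8.
- Z → Delta plays Light (best of 7, 5, 2); Echo gets 4.
Maximizing over 7, 8, 4, Echo chooses Y. Subgame-perfect outcome: (Heavy, Y) with payoffs (2, 8).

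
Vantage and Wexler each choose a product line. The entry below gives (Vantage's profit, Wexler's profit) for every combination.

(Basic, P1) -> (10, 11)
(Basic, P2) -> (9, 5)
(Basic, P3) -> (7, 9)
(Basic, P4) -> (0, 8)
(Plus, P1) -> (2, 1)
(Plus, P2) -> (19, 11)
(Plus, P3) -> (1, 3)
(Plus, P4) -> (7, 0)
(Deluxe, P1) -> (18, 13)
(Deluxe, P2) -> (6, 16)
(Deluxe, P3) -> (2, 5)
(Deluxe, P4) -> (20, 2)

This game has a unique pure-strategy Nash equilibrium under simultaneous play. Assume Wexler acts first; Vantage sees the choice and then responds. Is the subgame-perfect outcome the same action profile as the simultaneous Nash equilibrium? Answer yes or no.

no

Backward induction with Wexler moving first.
- P1: BR = Deluxe, leader payoff 13.
- P2: BR = Plus, leader payoff 11.
- P3: BR = Basic, leader payoff 9.
- P4: BR = Deluxe, leader payoff 2.
Maximizing over 13, 11, 9, 2, Wexler chooses P1. Subgame-perfect outcome: (Deluxe, P1) with payoffs (18, 13).
For the simultaneous game, intersect best replies.
Vantage's best replies: P1→Deluxe; P2→Plus; P3→Basic; P4→Deluxe.
Wexler's best replies: Basic→P1; Plus→P2; Deluxe→P2.
The unique mutual best reply is (Plus, P2), giving (19, 11).
Sequential outcome (Deluxe, P1) differs from the Nash profile (Plus, P2).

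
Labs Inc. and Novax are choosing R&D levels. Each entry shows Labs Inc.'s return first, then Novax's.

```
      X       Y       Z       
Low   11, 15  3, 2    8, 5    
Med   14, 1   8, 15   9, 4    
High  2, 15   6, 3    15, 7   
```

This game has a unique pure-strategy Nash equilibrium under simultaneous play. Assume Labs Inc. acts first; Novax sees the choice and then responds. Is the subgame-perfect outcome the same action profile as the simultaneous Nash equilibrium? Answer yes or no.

no

Work backward from Novax's decision.
- Low: BR = X, leader payoff 11.
- Med: BR = Y, leader payoff 8.
- High: BR = X, leader payoff 2.
Among 11, 8, 2, the best is 11 at Low. Subgame-perfect outcome: (Low, X) with payoffs (11, 15).
Now find the simultaneous Nash equilibrium.
Labs Inc.'s best replies: X→Med; Y→Med; Z→High.
Novax's best replies: Low→X; Med→Y; High→X.
Only (Med, Y) has each player best-responding; Nash payoffs (8, 15).
Sequential outcome (Low, X) differs from the Nash profile (Med, Y).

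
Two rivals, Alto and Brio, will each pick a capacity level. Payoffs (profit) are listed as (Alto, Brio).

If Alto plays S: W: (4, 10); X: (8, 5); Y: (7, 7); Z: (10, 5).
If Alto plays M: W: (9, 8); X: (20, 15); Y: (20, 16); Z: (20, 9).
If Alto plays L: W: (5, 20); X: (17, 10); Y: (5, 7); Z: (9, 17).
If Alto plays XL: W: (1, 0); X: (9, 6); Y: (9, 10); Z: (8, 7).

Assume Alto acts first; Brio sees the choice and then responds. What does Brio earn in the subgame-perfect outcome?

16

Brio best-responds to each possible Alto move:
- S → Brio plays W (best of 10, 5, 7, 5); Alto gets 4.
- M → Brio plays Y (best of 8, 15, 16, 9); Alto gets 20.
- L → Brio plays W (best of 20, 10, 7, 17); Alto gets 5.
- XL → Brio plays Y (best of 0, 6, 10, 7); Alto gets 9.
Among 4, 20, 5, 9, the best is 20 at M. Subgame-perfect outcome: (M, Y) with payoffs (20, 16).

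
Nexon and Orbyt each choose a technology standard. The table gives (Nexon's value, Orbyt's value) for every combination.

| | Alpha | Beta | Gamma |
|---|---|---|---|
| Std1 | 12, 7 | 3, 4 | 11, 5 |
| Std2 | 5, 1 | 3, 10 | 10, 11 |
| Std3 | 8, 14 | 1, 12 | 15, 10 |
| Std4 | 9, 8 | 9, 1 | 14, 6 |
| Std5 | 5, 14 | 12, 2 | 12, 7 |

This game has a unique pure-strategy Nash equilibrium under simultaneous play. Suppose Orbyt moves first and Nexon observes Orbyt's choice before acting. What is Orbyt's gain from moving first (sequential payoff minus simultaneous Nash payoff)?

3

Solve by backward induction (Orbyt leads).
- Alpha: BR = Std1, leader payoff 7.
- Beta: BR = Std5, leader payoff 2.
- Gamma: BR = Std3, leader payoff 10.
Orbyt's induced payoffs are 7, 2, 10, so Orbyt commits to Gamma. Subgame-perfect outcome: (Std3, Gamma) with payoffs (15, 10).
For the simultaneous game, intersect best replies.
Nexon's best replies: Alpha→Std1; Beta→Std5; Gamma→Std3.
Orbyt's best replies: Std1→Alpha; Std2→Gamma; Std3→Alpha; Std4→Alpha; Std5→Alpha.
Only (Std1, Alpha) has each player best-responding; Nash payoffs (12, 7).
Orbyt's commitment gain: 10 − 7 = 3.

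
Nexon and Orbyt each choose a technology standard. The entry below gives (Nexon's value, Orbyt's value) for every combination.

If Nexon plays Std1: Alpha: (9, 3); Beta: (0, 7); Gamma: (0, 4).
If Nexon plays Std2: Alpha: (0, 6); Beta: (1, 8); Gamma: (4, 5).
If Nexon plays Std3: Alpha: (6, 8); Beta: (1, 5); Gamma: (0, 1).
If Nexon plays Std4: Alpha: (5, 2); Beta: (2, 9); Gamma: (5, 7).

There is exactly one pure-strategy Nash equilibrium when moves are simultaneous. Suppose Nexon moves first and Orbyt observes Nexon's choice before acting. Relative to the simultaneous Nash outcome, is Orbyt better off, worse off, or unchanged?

worse off

Solve by backward induction (Nexon leads).
- Std1: Orbyt compares 3, 7, 4 and picks Beta; Nexon would get 0.
- Std2: Orbyt compares 6, 8, 5 and picks Beta; Nexon would get 1.
- Std3: Orbyt compares 8, 5, 1 and picks Alpha; Nexon would get 6.
- Std4: Orbyt compares 2, 9, 7 and picks Beta; Nexon would get 2.
Maximizing over 0, 1, 6, 2, Nexon chooses Std3. Subgame-perfect outcome: (Std3, Alpha) with payoffs (6, 8).
Now find the simultaneous Nash equilibrium.
Nexon's best replies: Alpha→Std1; Beta→Std4; Gamma→Std4.
Orbyt's best replies: Std1→Beta; Std2→Beta; Std3→Alpha; Std4→Beta.
Only (Std4, Beta) has each player best-responding; Nash payoffs (2, 9).
Orbyt earns 8 sequentially versus 9 at the Nash outcome: worse off.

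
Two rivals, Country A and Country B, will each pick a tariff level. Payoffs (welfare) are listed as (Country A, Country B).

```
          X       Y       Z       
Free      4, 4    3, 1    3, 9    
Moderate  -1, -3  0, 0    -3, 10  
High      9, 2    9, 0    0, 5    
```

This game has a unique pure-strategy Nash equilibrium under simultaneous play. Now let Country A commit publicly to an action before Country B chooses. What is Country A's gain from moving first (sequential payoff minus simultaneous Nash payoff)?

0

Country B best-responds to each possible Country A move:
- Free → Country B plays Z (best of 4, 1, 9); Country A gets 3.
- Moderate → Country B plays Z (best of -3, 0, 10); Country A gets -3.
- High → Country B plays Z (best of 2, 0, 5); Country A gets 0.
Country A's induced payoffs are 3, -3, 0, so Country A commits to Free. Subgame-perfect outcome: (Free, Z) with payoffs (3, 9).
Under simultaneous play:
Country A's best replies: X→High; Y→High; Z→Free.
Country B's best replies: Free→Z; Moderate→Z; High→Z.
Only (Free, Z) has each player best-responding; Nash payoffs (3, 9).
Country A's commitment gain: 3 − 3 = 0.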